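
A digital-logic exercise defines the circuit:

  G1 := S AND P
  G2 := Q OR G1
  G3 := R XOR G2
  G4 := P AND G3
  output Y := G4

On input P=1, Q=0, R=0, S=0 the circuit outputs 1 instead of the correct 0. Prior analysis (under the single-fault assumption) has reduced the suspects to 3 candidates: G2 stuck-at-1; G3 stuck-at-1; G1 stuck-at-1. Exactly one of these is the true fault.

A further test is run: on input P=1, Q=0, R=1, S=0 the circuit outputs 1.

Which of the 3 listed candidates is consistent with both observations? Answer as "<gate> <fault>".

Evaluate each candidate on input P=1, Q=0, R=1, S=0:
  G2 stuck-at-1: G1=0, G2=1 [stuck-at-1], G3=0, G4=0 → 0 — eliminated
  G3 stuck-at-1: G1=0, G2=0, G3=1 [stuck-at-1], G4=1 → 1 — matches
  G1 stuck-at-1: G1=1 [stuck-at-1], G2=1, G3=0, G4=0 → 0 — eliminated
Only G3 stuck-at-1 reproduces the observed 1.

G3 stuck-at-1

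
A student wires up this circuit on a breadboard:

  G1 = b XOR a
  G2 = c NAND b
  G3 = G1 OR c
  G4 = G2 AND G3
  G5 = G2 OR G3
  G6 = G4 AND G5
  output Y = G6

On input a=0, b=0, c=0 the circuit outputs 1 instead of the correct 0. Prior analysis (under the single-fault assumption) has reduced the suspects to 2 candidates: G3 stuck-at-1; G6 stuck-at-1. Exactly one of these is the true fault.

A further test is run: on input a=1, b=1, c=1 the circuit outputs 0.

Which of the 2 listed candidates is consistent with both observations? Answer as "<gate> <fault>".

G3 stuck-at-1

Evaluate each candidate on input a=1, b=1, c=1:
  G3 stuck-at-1: G1=0, G2=0, G3=1 [stuck-at-1], G4=0, G5=1, G6=0 → 0 — matches
  G6 stuck-at-1: G1=0, G2=0, G3=1, G4=0, G5=1, G6=1 [stuck-at-1] → 1 — eliminated
Only G3 stuck-at-1 reproduces the observed 0.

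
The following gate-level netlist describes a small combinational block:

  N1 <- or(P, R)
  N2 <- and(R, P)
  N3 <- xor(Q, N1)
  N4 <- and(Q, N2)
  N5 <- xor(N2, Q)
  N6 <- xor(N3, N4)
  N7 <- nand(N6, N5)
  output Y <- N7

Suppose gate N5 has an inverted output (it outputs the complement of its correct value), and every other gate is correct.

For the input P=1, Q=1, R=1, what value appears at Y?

Propagate with N5 forced: N1=1, N2=1, N3=0, N4=1, N5=1 [inverted output], N6=1, N7=0.
So Y = 0. (Without the fault it would be 1.)

0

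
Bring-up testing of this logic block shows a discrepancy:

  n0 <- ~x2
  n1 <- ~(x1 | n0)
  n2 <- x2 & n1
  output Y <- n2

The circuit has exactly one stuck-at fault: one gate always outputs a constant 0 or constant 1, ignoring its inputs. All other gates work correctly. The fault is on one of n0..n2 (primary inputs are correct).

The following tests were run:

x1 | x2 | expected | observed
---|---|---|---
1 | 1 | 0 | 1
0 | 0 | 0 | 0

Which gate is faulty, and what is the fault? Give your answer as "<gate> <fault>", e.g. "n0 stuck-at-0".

Fault-free values for test 1 (x1=1, x2=1): n0=0, n1=0, n2=0, giving Y=0. Observed 1.
Test 1: faults giving observed 1 are {n1 stuck-at-1, n2 stuck-at-1}.
Test 2 (x1=0, x2=0): fault-free n0=1, n1=0, n2=0 → 0; observed 0. Eliminates n2 stuck-at-1.
Only n1 stuck-at-1 is consistent with every test.

n1 stuck-at-1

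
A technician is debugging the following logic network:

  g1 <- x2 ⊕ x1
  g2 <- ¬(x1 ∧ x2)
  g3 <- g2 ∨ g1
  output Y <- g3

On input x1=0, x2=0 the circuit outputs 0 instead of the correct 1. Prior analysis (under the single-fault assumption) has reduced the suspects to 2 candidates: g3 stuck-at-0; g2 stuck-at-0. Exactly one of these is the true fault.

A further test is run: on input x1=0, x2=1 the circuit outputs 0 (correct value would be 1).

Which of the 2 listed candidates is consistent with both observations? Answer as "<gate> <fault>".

g3 stuck-at-0

Evaluate each candidate on input x1=0, x2=1:
  g3 stuck-at-0: g1=1, g2=1, g3=0 [stuck-at-0] → 0 — matches
  g2 stuck-at-0: g1=1, g2=0 [stuck-at-0], g3=1 → 1 — eliminated
Only g3 stuck-at-0 reproduces the observed 0.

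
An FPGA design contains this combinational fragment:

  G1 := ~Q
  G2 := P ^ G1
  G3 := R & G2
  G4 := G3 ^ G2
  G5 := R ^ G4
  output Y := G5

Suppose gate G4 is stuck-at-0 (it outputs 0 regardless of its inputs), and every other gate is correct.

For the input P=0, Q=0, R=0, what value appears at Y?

0

Propagate with G4 forced: G1=1, G2=1, G3=0, G4=0 [stuck-at-0], G5=0.
So Y = 0. (Without the fault it would be 1.)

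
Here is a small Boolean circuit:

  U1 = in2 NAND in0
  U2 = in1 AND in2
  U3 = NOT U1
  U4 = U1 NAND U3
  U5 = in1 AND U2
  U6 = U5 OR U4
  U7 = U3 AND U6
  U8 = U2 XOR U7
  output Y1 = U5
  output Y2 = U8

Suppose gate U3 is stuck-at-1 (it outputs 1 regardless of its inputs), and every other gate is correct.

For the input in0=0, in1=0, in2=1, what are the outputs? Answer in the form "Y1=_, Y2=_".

Y1=0, Y2=0

Propagate with U3 forced: U1=1, U2=0, U3=1 [stuck-at-1], U4=0, U5=0, U6=0, U7=0, U8=0.
So the outputs are Y1=0, Y2=0. (Same as the fault-free value — the fault is masked on this input.)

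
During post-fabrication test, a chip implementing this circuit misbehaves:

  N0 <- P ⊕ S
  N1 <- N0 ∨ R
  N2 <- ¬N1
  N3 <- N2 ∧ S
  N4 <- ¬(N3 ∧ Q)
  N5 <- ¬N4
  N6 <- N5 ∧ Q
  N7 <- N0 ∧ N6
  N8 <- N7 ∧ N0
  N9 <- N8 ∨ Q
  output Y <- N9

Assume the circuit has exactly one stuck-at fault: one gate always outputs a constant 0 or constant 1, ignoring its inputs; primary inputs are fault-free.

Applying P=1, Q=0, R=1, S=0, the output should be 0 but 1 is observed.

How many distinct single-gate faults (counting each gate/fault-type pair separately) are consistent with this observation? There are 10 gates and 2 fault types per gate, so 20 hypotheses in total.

4

Fault-free: N0=1, N1=1, N2=0, N3=0, N4=1, N5=0, N6=0, N7=0, N8=0, N9=0 → 0. Observed 1.
  N0: none of the 2 fault types match ✗
  N1: none of the 2 fault types match ✗
  N2: none of the 2 fault types match ✗
  N3: none of the 2 fault types match ✗
  N4: none of the 2 fault types match ✗
  N5: none of the 2 fault types match ✗
  N6: stuck-at-1 ✓; others ✗
  N7: stuck-at-1 ✓; others ✗
  N8: stuck-at-1 ✓; others ✗
  N9: stuck-at-1 ✓; others ✗
Consistent faults: {N6 stuck-at-1, N7 stuck-at-1, N8 stuck-at-1, N9 stuck-at-1} — 4 in all.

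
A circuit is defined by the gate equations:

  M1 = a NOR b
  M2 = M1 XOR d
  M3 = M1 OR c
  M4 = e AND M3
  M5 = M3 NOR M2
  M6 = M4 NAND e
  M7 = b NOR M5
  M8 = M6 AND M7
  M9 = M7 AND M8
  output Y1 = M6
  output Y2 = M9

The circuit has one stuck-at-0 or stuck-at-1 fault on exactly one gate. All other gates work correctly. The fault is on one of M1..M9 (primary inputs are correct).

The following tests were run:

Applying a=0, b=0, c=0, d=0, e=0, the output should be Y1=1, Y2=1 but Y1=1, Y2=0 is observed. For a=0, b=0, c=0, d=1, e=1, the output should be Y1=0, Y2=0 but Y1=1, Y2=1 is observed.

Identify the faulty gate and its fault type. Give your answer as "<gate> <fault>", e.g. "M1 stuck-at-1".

Fault-free values for test 1 (a=0, b=0, c=0, d=0, e=0): M1=1, M2=1, M3=1, M4=0, M5=0, M6=1, M7=1, M8=1, M9=1, giving Y1=1, Y2=1. Observed Y1=1, Y2=0.
Test 1: faults giving observed Y1=1, Y2=0 are {M1 stuck-at-0, M5 stuck-at-1, M7 stuck-at-0, M8 stuck-at-0, M9 stuck-at-0}.
Test 2 (a=0, b=0, c=0, d=1, e=1): fault-free M1=1, M2=0, M3=1, M4=1, M5=0, M6=0, M7=1, M8=0, M9=0 → Y1=0, Y2=0; observed Y1=1, Y2=1. Eliminates M5 stuck-at-1, M7 stuck-at-0, M8 stuck-at-0, M9 stuck-at-0.
Only M1 stuck-at-0 is consistent with every test.

M1 stuck-at-0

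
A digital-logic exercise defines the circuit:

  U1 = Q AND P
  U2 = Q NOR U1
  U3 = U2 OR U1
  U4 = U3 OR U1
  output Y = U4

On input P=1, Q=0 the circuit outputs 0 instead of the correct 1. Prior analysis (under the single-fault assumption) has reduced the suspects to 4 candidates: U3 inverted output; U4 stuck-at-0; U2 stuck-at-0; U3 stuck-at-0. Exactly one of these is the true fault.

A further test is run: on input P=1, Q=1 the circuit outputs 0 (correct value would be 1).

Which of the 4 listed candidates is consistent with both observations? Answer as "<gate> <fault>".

Evaluate each candidate on input P=1, Q=1:
  U3 inverted output: U1=1, U2=0, U3=0 [inverted output], U4=1 → 1 — eliminated
  U4 stuck-at-0: U1=1, U2=0, U3=1, U4=0 [stuck-at-0] → 0 — matches
  U2 stuck-at-0: U1=1, U2=0 [stuck-at-0], U3=1, U4=1 → 1 — eliminated
  U3 stuck-at-0: U1=1, U2=0, U3=0 [stuck-at-0], U4=1 → 1 — eliminated
Only U4 stuck-at-0 reproduces the observed 0.

U4 stuck-at-0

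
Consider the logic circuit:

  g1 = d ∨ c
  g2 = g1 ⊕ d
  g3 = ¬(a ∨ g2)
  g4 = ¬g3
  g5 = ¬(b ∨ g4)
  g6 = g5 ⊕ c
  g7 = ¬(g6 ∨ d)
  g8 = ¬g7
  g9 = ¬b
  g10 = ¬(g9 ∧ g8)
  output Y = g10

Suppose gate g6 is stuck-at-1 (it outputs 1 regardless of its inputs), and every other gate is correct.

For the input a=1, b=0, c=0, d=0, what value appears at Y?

0

Propagate with g6 forced: g1=0, g2=0, g3=0, g4=1, g5=0, g6=1 [stuck-at-1], g7=0, g8=1, g9=1, g10=0.
So Y = 0. (Without the fault it would be 1.)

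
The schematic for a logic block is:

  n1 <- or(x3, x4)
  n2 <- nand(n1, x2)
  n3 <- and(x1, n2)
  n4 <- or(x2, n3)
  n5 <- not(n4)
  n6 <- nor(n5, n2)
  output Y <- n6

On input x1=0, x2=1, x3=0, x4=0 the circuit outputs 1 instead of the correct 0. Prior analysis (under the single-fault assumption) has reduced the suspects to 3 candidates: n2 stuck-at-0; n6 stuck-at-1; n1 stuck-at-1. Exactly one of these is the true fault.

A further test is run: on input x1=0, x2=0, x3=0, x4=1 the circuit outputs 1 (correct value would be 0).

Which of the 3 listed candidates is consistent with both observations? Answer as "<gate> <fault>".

Evaluate each candidate on input x1=0, x2=0, x3=0, x4=1:
  n2 stuck-at-0: n1=1, n2=0 [stuck-at-0], n3=0, n4=0, n5=1, n6=0 → 0 — eliminated
  n6 stuck-at-1: n1=1, n2=1, n3=0, n4=0, n5=1, n6=1 [stuck-at-1] → 1 — matches
  n1 stuck-at-1: n1=1 [stuck-at-1], n2=1, n3=0, n4=0, n5=1, n6=0 → 0 — eliminated
Only n6 stuck-at-1 reproduces the observed 1.

n6 stuck-at-1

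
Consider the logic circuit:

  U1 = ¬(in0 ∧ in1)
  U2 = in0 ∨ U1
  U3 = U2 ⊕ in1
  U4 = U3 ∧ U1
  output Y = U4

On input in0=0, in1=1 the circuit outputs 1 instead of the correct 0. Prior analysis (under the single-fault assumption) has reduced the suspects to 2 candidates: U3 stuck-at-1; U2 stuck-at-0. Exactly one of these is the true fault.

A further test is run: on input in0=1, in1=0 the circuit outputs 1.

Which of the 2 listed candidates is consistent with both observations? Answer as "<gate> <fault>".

Evaluate each candidate on input in0=1, in1=0:
  U3 stuck-at-1: U1=1, U2=1, U3=1 [stuck-at-1], U4=1 → 1 — matches
  U2 stuck-at-0: U1=1, U2=0 [stuck-at-0], U3=0, U4=0 → 0 — eliminated
Only U3 stuck-at-1 reproduces the observed 1.

U3 stuck-at-1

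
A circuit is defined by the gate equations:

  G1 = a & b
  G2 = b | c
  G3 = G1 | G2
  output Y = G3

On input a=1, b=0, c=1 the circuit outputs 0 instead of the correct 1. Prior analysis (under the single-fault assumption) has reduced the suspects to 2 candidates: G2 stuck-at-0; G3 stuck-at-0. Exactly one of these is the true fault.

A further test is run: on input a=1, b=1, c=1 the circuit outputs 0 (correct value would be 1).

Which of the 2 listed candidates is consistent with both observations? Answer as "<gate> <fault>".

G3 stuck-at-0

Evaluate each candidate on input a=1, b=1, c=1:
  G2 stuck-at-0: G1=1, G2=0 [stuck-at-0], G3=1 → 1 — eliminated
  G3 stuck-at-0: G1=1, G2=1, G3=0 [stuck-at-0] → 0 — matches
Only G3 stuck-at-0 reproduces the observed 0.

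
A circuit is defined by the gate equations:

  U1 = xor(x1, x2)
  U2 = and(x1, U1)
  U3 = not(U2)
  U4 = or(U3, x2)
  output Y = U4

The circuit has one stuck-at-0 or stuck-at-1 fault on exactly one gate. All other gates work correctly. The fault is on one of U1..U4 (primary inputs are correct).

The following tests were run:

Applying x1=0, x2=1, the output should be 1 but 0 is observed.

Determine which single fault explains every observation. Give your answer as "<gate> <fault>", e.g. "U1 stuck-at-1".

Fault-free values for test 1 (x1=0, x2=1): U1=1, U2=0, U3=1, U4=1, giving Y=1. Observed 0.
Test 1: faults giving observed 0 are {U4 stuck-at-0}.
Only U4 stuck-at-0 is consistent with every test.

U4 stuck-at-0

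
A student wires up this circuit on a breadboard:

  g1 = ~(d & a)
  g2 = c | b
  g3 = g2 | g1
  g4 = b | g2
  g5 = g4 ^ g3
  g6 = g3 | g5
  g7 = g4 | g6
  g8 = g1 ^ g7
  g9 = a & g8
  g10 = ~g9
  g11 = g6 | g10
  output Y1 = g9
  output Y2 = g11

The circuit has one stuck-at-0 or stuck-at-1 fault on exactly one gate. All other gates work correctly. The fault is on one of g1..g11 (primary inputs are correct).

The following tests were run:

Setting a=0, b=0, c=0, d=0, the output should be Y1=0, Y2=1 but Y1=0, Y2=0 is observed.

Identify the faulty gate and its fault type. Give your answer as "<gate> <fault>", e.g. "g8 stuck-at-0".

g11 stuck-at-0

Fault-free values for test 1 (a=0, b=0, c=0, d=0): g1=1, g2=0, g3=1, g4=0, g5=1, g6=1, g7=1, g8=0, g9=0, g10=1, g11=1, giving Y1=0, Y2=1. Observed Y1=0, Y2=0.
Test 1: faults giving observed Y1=0, Y2=0 are {g11 stuck-at-0}.
Only g11 stuck-at-0 is consistent with every test.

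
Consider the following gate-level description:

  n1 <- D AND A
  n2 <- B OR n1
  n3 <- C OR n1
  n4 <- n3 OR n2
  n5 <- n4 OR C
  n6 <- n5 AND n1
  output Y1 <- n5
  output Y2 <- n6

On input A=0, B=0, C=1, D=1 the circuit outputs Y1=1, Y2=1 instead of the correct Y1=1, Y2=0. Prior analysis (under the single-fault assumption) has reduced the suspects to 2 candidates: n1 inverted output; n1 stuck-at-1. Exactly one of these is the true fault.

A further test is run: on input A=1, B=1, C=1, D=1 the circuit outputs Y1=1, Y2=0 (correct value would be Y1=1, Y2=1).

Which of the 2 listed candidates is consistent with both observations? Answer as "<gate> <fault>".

n1 inverted output

Evaluate each candidate on input A=1, B=1, C=1, D=1:
  n1 inverted output: n1=0 [inverted output], n2=1, n3=1, n4=1, n5=1, n6=0 → Y1=1, Y2=0 — matches
  n1 stuck-at-1: n1=1 [stuck-at-1], n2=1, n3=1, n4=1, n5=1, n6=1 → Y1=1, Y2=1 — eliminated
Only n1 inverted output reproduces the observed Y1=1, Y2=0.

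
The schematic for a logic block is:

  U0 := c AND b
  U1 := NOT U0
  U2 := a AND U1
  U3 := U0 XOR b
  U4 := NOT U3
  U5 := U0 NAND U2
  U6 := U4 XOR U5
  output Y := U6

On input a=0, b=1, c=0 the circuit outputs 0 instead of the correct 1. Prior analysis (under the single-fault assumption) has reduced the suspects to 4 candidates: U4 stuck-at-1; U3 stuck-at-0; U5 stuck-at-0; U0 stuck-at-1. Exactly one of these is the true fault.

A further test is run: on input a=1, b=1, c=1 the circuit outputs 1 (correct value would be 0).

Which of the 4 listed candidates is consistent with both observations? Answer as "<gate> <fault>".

U5 stuck-at-0

Evaluate each candidate on input a=1, b=1, c=1:
  U4 stuck-at-1: U0=1, U1=0, U2=0, U3=0, U4=1 [stuck-at-1], U5=1, U6=0 → 0 — eliminated
  U3 stuck-at-0: U0=1, U1=0, U2=0, U3=0 [stuck-at-0], U4=1, U5=1, U6=0 → 0 — eliminated
  U5 stuck-at-0: U0=1, U1=0, U2=0, U3=0, U4=1, U5=0 [stuck-at-0], U6=1 → 1 — matches
  U0 stuck-at-1: U0=1 [stuck-at-1], U1=0, U2=0, U3=0, U4=1, U5=1, U6=0 → 0 — eliminated
Only U5 stuck-at-0 reproduces the observed 1.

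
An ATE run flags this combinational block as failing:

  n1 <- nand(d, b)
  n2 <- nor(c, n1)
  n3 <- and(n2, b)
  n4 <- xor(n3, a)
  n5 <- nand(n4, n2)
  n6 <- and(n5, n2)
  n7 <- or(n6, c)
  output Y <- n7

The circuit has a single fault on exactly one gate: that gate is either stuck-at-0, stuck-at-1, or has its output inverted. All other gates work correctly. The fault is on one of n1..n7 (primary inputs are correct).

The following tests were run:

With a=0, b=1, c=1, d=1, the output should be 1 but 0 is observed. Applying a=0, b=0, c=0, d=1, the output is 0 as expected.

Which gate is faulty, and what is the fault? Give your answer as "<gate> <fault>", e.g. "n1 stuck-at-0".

n7 stuck-at-0

Fault-free values for test 1 (a=0, b=1, c=1, d=1): n1=0, n2=0, n3=0, n4=0, n5=1, n6=0, n7=1, giving Y=1. Observed 0.
Test 1: faults giving observed 0 are {n7 stuck-at-0, n7 inverted output}.
Test 2 (a=0, b=0, c=0, d=1): fault-free n1=1, n2=0, n3=0, n4=0, n5=1, n6=0, n7=0 → 0; observed 0. Eliminates n7 inverted output.
Only n7 stuck-at-0 is consistent with every test.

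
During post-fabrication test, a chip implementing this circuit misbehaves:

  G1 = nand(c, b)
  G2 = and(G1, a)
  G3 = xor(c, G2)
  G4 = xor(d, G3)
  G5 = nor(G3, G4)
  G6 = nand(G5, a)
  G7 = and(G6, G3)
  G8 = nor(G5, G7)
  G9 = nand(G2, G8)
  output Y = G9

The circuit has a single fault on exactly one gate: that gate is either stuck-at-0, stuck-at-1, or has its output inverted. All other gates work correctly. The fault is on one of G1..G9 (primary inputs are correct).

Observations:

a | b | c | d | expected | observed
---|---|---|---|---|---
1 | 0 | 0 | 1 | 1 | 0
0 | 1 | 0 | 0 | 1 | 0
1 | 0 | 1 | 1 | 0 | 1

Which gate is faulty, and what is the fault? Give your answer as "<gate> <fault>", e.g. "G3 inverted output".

Fault-free values for test 1 (a=1, b=0, c=0, d=1): G1=1, G2=1, G3=1, G4=0, G5=0, G6=1, G7=1, G8=0, G9=1, giving Y=1. Observed 0.
Test 1: faults giving observed 0 are {G3 stuck-at-0, G3 inverted output, G6 stuck-at-0, G6 inverted output, G7 stuck-at-0, G7 inverted output, G8 stuck-at-1, G8 inverted output, G9 stuck-at-0, G9 inverted output}.
Test 2 (a=0, b=1, c=0, d=0): fault-free G1=1, G2=0, G3=0, G4=0, G5=1, G6=1, G7=0, G8=0, G9=1 → 1; observed 0. Eliminates G3 stuck-at-0, G3 inverted output, G6 stuck-at-0, G6 inverted output, G7 stuck-at-0, G7 inverted output, G8 stuck-at-1, G8 inverted output.
Test 3 (a=1, b=0, c=1, d=1): fault-free G1=1, G2=1, G3=0, G4=1, G5=0, G6=1, G7=0, G8=1, G9=0 → 0; observed 1. Eliminates G9 stuck-at-0.
Only G9 inverted output is consistent with every test.

G9 inverted output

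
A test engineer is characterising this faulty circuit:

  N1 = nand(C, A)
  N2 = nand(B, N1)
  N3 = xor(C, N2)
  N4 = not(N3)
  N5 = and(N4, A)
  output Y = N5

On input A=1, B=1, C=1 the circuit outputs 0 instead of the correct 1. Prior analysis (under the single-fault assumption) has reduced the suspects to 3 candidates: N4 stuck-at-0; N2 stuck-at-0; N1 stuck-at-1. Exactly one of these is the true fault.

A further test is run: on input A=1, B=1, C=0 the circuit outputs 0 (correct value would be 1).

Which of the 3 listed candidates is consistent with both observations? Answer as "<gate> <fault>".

Evaluate each candidate on input A=1, B=1, C=0:
  N4 stuck-at-0: N1=1, N2=0, N3=0, N4=0 [stuck-at-0], N5=0 → 0 — matches
  N2 stuck-at-0: N1=1, N2=0 [stuck-at-0], N3=0, N4=1, N5=1 → 1 — eliminated
  N1 stuck-at-1: N1=1 [stuck-at-1], N2=0, N3=0, N4=1, N5=1 → 1 — eliminated
Only N4 stuck-at-0 reproduces the observed 0.

N4 stuck-at-0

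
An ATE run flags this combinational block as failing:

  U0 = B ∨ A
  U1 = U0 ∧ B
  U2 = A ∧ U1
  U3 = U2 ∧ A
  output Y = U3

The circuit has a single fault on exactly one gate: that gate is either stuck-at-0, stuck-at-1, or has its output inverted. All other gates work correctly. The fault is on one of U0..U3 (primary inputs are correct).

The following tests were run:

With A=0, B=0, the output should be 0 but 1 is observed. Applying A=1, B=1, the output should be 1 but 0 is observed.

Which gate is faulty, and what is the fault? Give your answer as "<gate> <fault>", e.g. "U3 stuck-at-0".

Fault-free values for test 1 (A=0, B=0): U0=0, U1=0, U2=0, U3=0, giving Y=0. Observed 1.
Test 1: faults giving observed 1 are {U3 stuck-at-1, U3 inverted output}.
Test 2 (A=1, B=1): fault-free U0=1, U1=1, U2=1, U3=1 → 1; observed 0. Eliminates U3 stuck-at-1.
Only U3 inverted output is consistent with every test.

U3 inverted output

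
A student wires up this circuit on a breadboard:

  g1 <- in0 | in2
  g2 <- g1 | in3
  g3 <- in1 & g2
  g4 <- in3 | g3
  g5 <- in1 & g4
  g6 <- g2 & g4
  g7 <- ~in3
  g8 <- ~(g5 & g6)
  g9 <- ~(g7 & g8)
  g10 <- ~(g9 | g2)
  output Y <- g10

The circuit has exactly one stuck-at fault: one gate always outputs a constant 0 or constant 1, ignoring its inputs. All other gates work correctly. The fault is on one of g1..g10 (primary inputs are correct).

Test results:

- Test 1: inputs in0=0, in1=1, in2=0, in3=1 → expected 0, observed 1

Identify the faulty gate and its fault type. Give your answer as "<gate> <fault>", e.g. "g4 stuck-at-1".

g10 stuck-at-1

Fault-free values for test 1 (in0=0, in1=1, in2=0, in3=1): g1=0, g2=1, g3=1, g4=1, g5=1, g6=1, g7=0, g8=0, g9=1, g10=0, giving Y=0. Observed 1.
Test 1: faults giving observed 1 are {g10 stuck-at-1}.
Only g10 stuck-at-1 is consistent with every test.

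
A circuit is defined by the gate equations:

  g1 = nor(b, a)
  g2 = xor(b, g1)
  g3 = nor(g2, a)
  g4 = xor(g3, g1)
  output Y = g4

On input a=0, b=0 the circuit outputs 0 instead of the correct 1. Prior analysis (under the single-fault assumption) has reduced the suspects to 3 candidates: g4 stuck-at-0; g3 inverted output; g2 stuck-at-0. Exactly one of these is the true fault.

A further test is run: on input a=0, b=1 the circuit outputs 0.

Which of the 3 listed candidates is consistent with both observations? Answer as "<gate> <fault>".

g4 stuck-at-0

Evaluate each candidate on input a=0, b=1:
  g4 stuck-at-0: g1=0, g2=1, g3=0, g4=0 [stuck-at-0] → 0 — matches
  g3 inverted output: g1=0, g2=1, g3=1 [inverted output], g4=1 → 1 — eliminated
  g2 stuck-at-0: g1=0, g2=0 [stuck-at-0], g3=1, g4=1 → 1 — eliminated
Only g4 stuck-at-0 reproduces the observed 0.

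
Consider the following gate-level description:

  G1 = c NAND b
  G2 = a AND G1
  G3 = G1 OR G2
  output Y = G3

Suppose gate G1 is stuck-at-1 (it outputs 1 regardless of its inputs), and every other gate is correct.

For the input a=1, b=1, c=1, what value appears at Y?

1

Propagate with G1 forced: G1=1 [stuck-at-1], G2=1, G3=1.
So Y = 1. (Without the fault it would be 0.)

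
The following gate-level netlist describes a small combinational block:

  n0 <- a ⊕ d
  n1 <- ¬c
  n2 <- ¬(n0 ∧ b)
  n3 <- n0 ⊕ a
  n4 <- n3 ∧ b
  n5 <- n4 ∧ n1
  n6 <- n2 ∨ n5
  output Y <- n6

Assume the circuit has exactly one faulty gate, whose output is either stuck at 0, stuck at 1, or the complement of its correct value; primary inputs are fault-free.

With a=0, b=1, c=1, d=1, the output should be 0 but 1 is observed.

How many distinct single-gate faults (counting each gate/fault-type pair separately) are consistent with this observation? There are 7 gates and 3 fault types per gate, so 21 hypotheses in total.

Fault-free: n0=1, n1=0, n2=0, n3=1, n4=1, n5=0, n6=0 → 0. Observed 1.
  n0: stuck-at-0, inverted output ✓; others ✗
  n1: stuck-at-1, inverted output ✓; others ✗
  n2: stuck-at-1, inverted output ✓; others ✗
  n3: none of the 3 fault types match ✗
  n4: none of the 3 fault types match ✗
  n5: stuck-at-1, inverted output ✓; others ✗
  n6: stuck-at-1, inverted output ✓; others ✗
Consistent faults: {n0 stuck-at-0, n0 inverted output, n1 stuck-at-1, n1 inverted output, n2 stuck-at-1, n2 inverted output, n5 stuck-at-1, n5 inverted output, n6 stuck-at-1, n6 inverted output} — 10 in all.

10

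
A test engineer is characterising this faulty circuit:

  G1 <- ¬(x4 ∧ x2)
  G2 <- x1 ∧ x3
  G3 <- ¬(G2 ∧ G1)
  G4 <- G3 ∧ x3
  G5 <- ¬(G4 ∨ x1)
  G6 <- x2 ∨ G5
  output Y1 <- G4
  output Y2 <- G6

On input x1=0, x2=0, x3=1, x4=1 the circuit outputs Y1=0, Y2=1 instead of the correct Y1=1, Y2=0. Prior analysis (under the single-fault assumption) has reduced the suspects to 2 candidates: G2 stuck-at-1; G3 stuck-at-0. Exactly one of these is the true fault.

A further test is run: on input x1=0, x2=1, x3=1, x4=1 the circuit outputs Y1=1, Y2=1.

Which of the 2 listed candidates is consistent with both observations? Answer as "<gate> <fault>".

Evaluate each candidate on input x1=0, x2=1, x3=1, x4=1:
  G2 stuck-at-1: G1=0, G2=1 [stuck-at-1], G3=1, G4=1, G5=0, G6=1 → Y1=1, Y2=1 — matches
  G3 stuck-at-0: G1=0, G2=0, G3=0 [stuck-at-0], G4=0, G5=1, G6=1 → Y1=0, Y2=1 — eliminated
Only G2 stuck-at-1 reproduces the observed Y1=1, Y2=1.

G2 stuck-at-1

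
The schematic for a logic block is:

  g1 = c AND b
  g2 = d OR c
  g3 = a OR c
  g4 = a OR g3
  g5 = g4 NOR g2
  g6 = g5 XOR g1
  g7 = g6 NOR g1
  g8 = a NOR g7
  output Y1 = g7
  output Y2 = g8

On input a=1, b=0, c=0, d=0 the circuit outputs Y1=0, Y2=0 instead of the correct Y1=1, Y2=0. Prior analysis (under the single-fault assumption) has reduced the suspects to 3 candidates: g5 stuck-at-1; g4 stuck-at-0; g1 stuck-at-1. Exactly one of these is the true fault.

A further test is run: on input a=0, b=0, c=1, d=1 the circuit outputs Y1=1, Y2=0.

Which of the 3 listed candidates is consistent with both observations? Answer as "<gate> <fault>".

Evaluate each candidate on input a=0, b=0, c=1, d=1:
  g5 stuck-at-1: g1=0, g2=1, g3=1, g4=1, g5=1 [stuck-at-1], g6=1, g7=0, g8=1 → Y1=0, Y2=1 — eliminated
  g4 stuck-at-0: g1=0, g2=1, g3=1, g4=0 [stuck-at-0], g5=0, g6=0, g7=1, g8=0 → Y1=1, Y2=0 — matches
  g1 stuck-at-1: g1=1 [stuck-at-1], g2=1, g3=1, g4=1, g5=0, g6=1, g7=0, g8=1 → Y1=0, Y2=1 — eliminated
Only g4 stuck-at-0 reproduces the observed Y1=1, Y2=0.

g4 stuck-at-0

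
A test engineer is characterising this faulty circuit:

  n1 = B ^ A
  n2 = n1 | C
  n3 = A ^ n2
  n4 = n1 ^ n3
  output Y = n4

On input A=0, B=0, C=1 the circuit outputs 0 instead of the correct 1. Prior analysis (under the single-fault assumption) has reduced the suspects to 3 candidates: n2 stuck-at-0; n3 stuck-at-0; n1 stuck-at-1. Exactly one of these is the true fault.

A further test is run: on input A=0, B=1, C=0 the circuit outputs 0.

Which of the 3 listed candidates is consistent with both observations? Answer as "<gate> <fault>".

Evaluate each candidate on input A=0, B=1, C=0:
  n2 stuck-at-0: n1=1, n2=0 [stuck-at-0], n3=0, n4=1 → 1 — eliminated
  n3 stuck-at-0: n1=1, n2=1, n3=0 [stuck-at-0], n4=1 → 1 — eliminated
  n1 stuck-at-1: n1=1 [stuck-at-1], n2=1, n3=1, n4=0 → 0 — matches
Only n1 stuck-at-1 reproduces the observed 0.

n1 stuck-at-1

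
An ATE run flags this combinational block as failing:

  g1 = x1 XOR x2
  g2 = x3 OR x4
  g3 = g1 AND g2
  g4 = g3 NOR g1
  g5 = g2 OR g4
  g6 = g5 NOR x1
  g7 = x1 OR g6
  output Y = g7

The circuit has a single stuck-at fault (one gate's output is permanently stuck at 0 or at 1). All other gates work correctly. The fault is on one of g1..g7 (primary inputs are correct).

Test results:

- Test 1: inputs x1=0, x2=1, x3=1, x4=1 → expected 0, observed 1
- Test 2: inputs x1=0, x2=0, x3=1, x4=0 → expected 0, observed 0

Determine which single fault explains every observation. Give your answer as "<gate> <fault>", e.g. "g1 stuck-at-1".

g2 stuck-at-0

Fault-free values for test 1 (x1=0, x2=1, x3=1, x4=1): g1=1, g2=1, g3=1, g4=0, g5=1, g6=0, g7=0, giving Y=0. Observed 1.
Test 1: faults giving observed 1 are {g2 stuck-at-0, g5 stuck-at-0, g6 stuck-at-1, g7 stuck-at-1}.
Test 2 (x1=0, x2=0, x3=1, x4=0): fault-free g1=0, g2=1, g3=0, g4=1, g5=1, g6=0, g7=0 → 0; observed 0. Eliminates g5 stuck-at-0, g6 stuck-at-1, g7 stuck-at-1.
Only g2 stuck-at-0 is consistent with every test.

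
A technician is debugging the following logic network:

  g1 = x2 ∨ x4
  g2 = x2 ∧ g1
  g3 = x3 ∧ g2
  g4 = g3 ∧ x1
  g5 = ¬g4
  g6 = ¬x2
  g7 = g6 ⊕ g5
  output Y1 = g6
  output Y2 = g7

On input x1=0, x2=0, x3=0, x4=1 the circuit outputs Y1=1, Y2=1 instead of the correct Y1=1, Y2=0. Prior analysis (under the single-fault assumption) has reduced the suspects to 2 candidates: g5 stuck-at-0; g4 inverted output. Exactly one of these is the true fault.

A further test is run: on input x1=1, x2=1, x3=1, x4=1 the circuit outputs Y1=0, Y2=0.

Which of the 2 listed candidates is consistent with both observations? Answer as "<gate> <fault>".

g5 stuck-at-0

Evaluate each candidate on input x1=1, x2=1, x3=1, x4=1:
  g5 stuck-at-0: g1=1, g2=1, g3=1, g4=1, g5=0 [stuck-at-0], g6=0, g7=0 → Y1=0, Y2=0 — matches
  g4 inverted output: g1=1, g2=1, g3=1, g4=0 [inverted output], g5=1, g6=0, g7=1 → Y1=0, Y2=1 — eliminated
Only g5 stuck-at-0 reproduces the observed Y1=0, Y2=0.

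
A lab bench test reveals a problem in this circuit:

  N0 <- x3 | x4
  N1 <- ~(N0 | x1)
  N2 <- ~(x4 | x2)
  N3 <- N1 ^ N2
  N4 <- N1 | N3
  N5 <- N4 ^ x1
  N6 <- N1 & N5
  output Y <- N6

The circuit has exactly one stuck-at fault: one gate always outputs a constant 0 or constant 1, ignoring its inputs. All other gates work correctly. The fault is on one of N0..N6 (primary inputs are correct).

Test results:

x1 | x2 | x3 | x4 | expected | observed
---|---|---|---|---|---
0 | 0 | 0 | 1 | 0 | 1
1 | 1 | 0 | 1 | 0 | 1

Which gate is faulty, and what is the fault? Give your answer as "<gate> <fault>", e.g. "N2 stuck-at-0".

Fault-free values for test 1 (x1=0, x2=0, x3=0, x4=1): N0=1, N1=0, N2=0, N3=0, N4=0, N5=0, N6=0, giving Y=0. Observed 1.
Test 1: faults giving observed 1 are {N0 stuck-at-0, N1 stuck-at-1, N6 stuck-at-1}.
Test 2 (x1=1, x2=1, x3=0, x4=1): fault-free N0=1, N1=0, N2=0, N3=0, N4=0, N5=1, N6=0 → 0; observed 1. Eliminates N0 stuck-at-0, N1 stuck-at-1.
Only N6 stuck-at-1 is consistent with every test.

N6 stuck-at-1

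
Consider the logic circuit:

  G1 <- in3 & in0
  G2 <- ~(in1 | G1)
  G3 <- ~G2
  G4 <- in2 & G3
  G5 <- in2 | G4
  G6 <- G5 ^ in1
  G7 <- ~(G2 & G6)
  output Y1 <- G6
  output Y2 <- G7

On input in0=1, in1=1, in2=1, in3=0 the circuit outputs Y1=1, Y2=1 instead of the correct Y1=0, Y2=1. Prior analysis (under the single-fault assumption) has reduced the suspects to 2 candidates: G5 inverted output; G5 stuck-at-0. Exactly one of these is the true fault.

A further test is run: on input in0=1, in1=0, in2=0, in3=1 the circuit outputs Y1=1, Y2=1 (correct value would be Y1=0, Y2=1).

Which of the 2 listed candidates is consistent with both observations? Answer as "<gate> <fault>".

G5 inverted output

Evaluate each candidate on input in0=1, in1=0, in2=0, in3=1:
  G5 inverted output: G1=1, G2=0, G3=1, G4=0, G5=1 [inverted output], G6=1, G7=1 → Y1=1, Y2=1 — matches
  G5 stuck-at-0: G1=1, G2=0, G3=1, G4=0, G5=0 [stuck-at-0], G6=0, G7=1 → Y1=0, Y2=1 — eliminated
Only G5 inverted output reproduces the observed Y1=1, Y2=1.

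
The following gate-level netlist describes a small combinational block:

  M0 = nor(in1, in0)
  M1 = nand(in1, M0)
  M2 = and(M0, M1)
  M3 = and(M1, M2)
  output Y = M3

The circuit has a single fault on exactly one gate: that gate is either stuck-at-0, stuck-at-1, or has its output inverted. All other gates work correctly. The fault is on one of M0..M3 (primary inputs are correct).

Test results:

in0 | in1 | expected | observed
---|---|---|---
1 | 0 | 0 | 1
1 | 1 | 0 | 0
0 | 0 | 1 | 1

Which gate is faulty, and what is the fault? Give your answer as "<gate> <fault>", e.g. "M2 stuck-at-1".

M0 stuck-at-1

Fault-free values for test 1 (in0=1, in1=0): M0=0, M1=1, M2=0, M3=0, giving Y=0. Observed 1.
Test 1: faults giving observed 1 are {M0 stuck-at-1, M0 inverted output, M2 stuck-at-1, M2 inverted output, M3 stuck-at-1, M3 inverted output}.
Test 2 (in0=1, in1=1): fault-free M0=0, M1=1, M2=0, M3=0 → 0; observed 0. Eliminates M2 stuck-at-1, M2 inverted output, M3 stuck-at-1, M3 inverted output.
Test 3 (in0=0, in1=0): fault-free M0=1, M1=1, M2=1, M3=1 → 1; observed 1. Eliminates M0 inverted output.
Only M0 stuck-at-1 is consistent with every test.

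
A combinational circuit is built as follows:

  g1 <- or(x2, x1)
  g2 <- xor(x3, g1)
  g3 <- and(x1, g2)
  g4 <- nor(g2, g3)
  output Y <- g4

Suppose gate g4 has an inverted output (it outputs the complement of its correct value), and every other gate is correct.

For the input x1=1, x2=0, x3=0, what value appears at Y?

Propagate with g4 forced: g1=1, g2=1, g3=1, g4=1 [inverted output].
So Y = 1. (Without the fault it would be 0.)

1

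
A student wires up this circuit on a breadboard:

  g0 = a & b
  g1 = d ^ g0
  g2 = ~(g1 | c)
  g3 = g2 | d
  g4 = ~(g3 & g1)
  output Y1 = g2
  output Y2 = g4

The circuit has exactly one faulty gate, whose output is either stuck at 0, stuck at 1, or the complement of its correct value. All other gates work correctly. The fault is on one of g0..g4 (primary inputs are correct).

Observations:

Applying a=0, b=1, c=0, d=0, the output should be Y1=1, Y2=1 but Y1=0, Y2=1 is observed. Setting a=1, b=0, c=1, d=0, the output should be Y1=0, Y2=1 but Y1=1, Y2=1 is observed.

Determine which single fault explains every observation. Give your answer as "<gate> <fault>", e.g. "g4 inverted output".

g2 inverted output

Fault-free values for test 1 (a=0, b=1, c=0, d=0): g0=0, g1=0, g2=1, g3=1, g4=1, giving Y1=1, Y2=1. Observed Y1=0, Y2=1.
Test 1: faults giving observed Y1=0, Y2=1 are {g0 stuck-at-1, g0 inverted output, g1 stuck-at-1, g1 inverted output, g2 stuck-at-0, g2 inverted output}.
Test 2 (a=1, b=0, c=1, d=0): fault-free g0=0, g1=0, g2=0, g3=0, g4=1 → Y1=0, Y2=1; observed Y1=1, Y2=1. Eliminates g0 stuck-at-1, g0 inverted output, g1 stuck-at-1, g1 inverted output, g2 stuck-at-0.
Only g2 inverted output is consistent with every test.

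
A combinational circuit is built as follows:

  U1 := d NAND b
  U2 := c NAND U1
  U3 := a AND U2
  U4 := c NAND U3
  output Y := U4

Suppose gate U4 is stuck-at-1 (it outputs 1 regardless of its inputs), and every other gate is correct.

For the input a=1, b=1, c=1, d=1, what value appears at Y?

1

Propagate with U4 forced: U1=0, U2=1, U3=1, U4=1 [stuck-at-1].
So Y = 1. (Without the fault it would be 0.)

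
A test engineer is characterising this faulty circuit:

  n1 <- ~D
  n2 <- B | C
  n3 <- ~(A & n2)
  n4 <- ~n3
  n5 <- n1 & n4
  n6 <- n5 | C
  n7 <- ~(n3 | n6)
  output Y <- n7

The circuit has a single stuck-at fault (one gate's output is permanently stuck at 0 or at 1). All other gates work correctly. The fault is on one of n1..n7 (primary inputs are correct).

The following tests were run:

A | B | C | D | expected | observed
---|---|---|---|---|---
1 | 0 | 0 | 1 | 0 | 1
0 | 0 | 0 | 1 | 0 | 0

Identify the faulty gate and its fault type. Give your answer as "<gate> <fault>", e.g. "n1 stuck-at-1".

n2 stuck-at-1

Fault-free values for test 1 (A=1, B=0, C=0, D=1): n1=0, n2=0, n3=1, n4=0, n5=0, n6=0, n7=0, giving Y=0. Observed 1.
Test 1: faults giving observed 1 are {n2 stuck-at-1, n3 stuck-at-0, n7 stuck-at-1}.
Test 2 (A=0, B=0, C=0, D=1): fault-free n1=0, n2=0, n3=1, n4=0, n5=0, n6=0, n7=0 → 0; observed 0. Eliminates n3 stuck-at-0, n7 stuck-at-1.
Only n2 stuck-at-1 is consistent with every test.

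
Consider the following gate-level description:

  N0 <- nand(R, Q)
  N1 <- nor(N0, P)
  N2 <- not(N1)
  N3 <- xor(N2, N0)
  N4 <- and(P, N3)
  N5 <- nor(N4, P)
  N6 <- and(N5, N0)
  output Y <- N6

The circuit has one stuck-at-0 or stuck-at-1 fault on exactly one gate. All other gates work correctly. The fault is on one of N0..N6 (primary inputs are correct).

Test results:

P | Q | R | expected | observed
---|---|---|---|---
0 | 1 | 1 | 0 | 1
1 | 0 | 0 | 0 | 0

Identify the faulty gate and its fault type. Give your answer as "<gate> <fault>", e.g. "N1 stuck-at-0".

N0 stuck-at-1

Fault-free values for test 1 (P=0, Q=1, R=1): N0=0, N1=1, N2=0, N3=0, N4=0, N5=1, N6=0, giving Y=0. Observed 1.
Test 1: faults giving observed 1 are {N0 stuck-at-1, N6 stuck-at-1}.
Test 2 (P=1, Q=0, R=0): fault-free N0=1, N1=0, N2=1, N3=0, N4=0, N5=0, N6=0 → 0; observed 0. Eliminates N6 stuck-at-1.
Only N0 stuck-at-1 is consistent with every test.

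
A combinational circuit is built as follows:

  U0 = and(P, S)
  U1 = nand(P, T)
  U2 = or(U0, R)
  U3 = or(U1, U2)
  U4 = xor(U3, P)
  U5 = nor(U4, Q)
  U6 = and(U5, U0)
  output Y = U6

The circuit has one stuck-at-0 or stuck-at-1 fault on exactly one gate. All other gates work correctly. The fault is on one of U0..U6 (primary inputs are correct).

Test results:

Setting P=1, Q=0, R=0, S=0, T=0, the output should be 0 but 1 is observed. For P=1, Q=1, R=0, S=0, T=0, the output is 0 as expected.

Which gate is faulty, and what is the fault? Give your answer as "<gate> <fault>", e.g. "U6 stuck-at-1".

U0 stuck-at-1

Fault-free values for test 1 (P=1, Q=0, R=0, S=0, T=0): U0=0, U1=1, U2=0, U3=1, U4=0, U5=1, U6=0, giving Y=0. Observed 1.
Test 1: faults giving observed 1 are {U0 stuck-at-1, U6 stuck-at-1}.
Test 2 (P=1, Q=1, R=0, S=0, T=0): fault-free U0=0, U1=1, U2=0, U3=1, U4=0, U5=0, U6=0 → 0; observed 0. Eliminates U6 stuck-at-1.
Only U0 stuck-at-1 is consistent with every test.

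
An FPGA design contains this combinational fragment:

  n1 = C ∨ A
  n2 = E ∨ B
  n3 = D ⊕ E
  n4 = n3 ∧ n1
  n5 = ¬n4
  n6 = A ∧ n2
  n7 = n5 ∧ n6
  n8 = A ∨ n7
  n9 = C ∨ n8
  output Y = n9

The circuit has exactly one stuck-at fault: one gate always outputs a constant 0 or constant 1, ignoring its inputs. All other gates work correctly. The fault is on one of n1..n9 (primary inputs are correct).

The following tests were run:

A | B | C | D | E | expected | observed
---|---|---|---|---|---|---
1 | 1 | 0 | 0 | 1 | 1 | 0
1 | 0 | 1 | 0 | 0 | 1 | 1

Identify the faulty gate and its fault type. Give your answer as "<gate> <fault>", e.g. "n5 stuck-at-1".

Fault-free values for test 1 (A=1, B=1, C=0, D=0, E=1): n1=1, n2=1, n3=1, n4=1, n5=0, n6=1, n7=0, n8=1, n9=1, giving Y=1. Observed 0.
Test 1: faults giving observed 0 are {n8 stuck-at-0, n9 stuck-at-0}.
Test 2 (A=1, B=0, C=1, D=0, E=0): fault-free n1=1, n2=0, n3=0, n4=0, n5=1, n6=0, n7=0, n8=1, n9=1 → 1; observed 1. Eliminates n9 stuck-at-0.
Only n8 stuck-at-0 is consistent with every test.

n8 stuck-at-0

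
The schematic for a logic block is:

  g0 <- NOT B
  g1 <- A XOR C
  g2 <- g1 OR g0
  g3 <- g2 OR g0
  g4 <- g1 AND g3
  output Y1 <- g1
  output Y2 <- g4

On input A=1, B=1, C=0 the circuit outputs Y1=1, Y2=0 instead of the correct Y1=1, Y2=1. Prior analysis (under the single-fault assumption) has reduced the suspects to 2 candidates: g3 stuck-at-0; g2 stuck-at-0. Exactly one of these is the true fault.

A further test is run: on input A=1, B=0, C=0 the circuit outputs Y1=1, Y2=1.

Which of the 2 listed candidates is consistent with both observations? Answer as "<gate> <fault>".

g2 stuck-at-0

Evaluate each candidate on input A=1, B=0, C=0:
  g3 stuck-at-0: g0=1, g1=1, g2=1, g3=0 [stuck-at-0], g4=0 → Y1=1, Y2=0 — eliminated
  g2 stuck-at-0: g0=1, g1=1, g2=0 [stuck-at-0], g3=1, g4=1 → Y1=1, Y2=1 — matches
Only g2 stuck-at-0 reproduces the observed Y1=1, Y2=1.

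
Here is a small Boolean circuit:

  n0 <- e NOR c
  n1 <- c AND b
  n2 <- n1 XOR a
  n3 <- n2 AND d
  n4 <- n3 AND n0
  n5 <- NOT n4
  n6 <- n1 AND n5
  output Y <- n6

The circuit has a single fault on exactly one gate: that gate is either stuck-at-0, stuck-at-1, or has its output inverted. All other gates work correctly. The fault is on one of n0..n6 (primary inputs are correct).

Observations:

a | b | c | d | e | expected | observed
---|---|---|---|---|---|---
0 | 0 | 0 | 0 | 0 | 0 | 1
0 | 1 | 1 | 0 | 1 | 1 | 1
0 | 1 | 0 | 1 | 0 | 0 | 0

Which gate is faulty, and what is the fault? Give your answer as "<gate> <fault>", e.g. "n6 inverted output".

n1 stuck-at-1

Fault-free values for test 1 (a=0, b=0, c=0, d=0, e=0): n0=1, n1=0, n2=0, n3=0, n4=0, n5=1, n6=0, giving Y=0. Observed 1.
Test 1: faults giving observed 1 are {n1 stuck-at-1, n1 inverted output, n6 stuck-at-1, n6 inverted output}.
Test 2 (a=0, b=1, c=1, d=0, e=1): fault-free n0=0, n1=1, n2=1, n3=0, n4=0, n5=1, n6=1 → 1; observed 1. Eliminates n1 inverted output, n6 inverted output.
Test 3 (a=0, b=1, c=0, d=1, e=0): fault-free n0=1, n1=0, n2=0, n3=0, n4=0, n5=1, n6=0 → 0; observed 0. Eliminates n6 stuck-at-1.
Only n1 stuck-at-1 is consistent with every test.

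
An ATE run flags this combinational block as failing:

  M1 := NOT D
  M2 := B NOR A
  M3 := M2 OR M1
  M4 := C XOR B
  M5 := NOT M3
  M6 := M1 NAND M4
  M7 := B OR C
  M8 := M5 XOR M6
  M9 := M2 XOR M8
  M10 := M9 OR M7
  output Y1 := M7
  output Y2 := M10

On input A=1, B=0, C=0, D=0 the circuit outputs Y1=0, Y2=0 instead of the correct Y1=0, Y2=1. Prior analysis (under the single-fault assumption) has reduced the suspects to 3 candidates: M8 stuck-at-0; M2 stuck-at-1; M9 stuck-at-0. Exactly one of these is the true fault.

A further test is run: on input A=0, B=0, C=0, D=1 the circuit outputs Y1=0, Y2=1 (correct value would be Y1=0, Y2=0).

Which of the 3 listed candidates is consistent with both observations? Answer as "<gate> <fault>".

M8 stuck-at-0

Evaluate each candidate on input A=0, B=0, C=0, D=1:
  M8 stuck-at-0: M1=0, M2=1, M3=1, M4=0, M5=0, M6=1, M7=0, M8=0 [stuck-at-0], M9=1, M10=1 → Y1=0, Y2=1 — matches
  M2 stuck-at-1: M1=0, M2=1 [stuck-at-1], M3=1, M4=0, M5=0, M6=1, M7=0, M8=1, M9=0, M10=0 → Y1=0, Y2=0 — eliminated
  M9 stuck-at-0: M1=0, M2=1, M3=1, M4=0, M5=0, M6=1, M7=0, M8=1, M9=0 [stuck-at-0], M10=0 → Y1=0, Y2=0 — eliminated
Only M8 stuck-at-0 reproduces the observed Y1=0, Y2=1.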